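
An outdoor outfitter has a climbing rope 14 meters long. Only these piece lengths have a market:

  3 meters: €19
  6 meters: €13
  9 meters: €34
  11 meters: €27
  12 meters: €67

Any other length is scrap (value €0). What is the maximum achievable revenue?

76

Let f[k] be the best obtainable value from length k. For each k, try every first piece i and keep the best of price[i] + f[k−i].
f[1] = 0
f[2] = 0
f[3] = 19
f[4] = 19
f[5] = 19
f[6] = max(19+19, 13+0) = 38
f[7] = max(19+19, 13+0) = 38
f[8] = max(19+19, 13+0) = 38
f[9] = max(19+38, 13+19, 34+0) = 57
f[10] = max(19+38, 13+19, 34+0) = 57
f[11] = max(19+38, 13+19, 34+0, 27+0) = 57
f[12] = max(19+57, 13+38, 34+19, 27+0, 67+0) = 76
f[13] = max(19+57, 13+38, 34+19, 27+0, 67+0) = 76
f[14] = max(19+57, 13+38, 34+19, 27+19, 67+0) = 76
One optimal cutting: pieces 3 + 3 + 3 + 3 with 2 meters of scrap → €76.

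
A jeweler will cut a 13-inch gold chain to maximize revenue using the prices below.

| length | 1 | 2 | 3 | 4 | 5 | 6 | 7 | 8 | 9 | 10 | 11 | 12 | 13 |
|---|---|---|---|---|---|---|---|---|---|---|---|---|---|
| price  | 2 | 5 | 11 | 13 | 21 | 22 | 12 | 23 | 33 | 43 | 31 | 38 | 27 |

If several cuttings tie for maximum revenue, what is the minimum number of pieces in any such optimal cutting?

Build r[k] bottom-up: r[k] = max over allowed piece i of (p[i] + r[k−i]).
r[1] = 2
r[2] = 5
r[3] = 11
r[4] = 13  (first piece 1, then r[3]=11)
r[5] = 21
r[6] = 23  (first piece 1, then r[5]=21)
r[7] = 26  (first piece 2, then r[5]=21)
r[8] = 32  (first piece 3, then r[5]=21)
r[9] = 34  (first piece 1, then r[8]=32)
r[10] = 43
r[11] = 45  (first piece 1, then r[10]=43)
r[12] = 48  (first piece 2, then r[10]=43)
r[13] = 54  (first piece 3, then r[10]=43)
Maximum revenue is $54.
Now minimize piece count subject to staying optimal: for each k, pieces[k] = 1 + min over i with p[i]+r[k−i]=r[k] of pieces[k−i].
pieces[10] = 1
pieces[11] = 2
pieces[12] = 2
pieces[13] = 2

2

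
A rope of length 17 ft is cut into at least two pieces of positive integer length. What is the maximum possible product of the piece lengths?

486

Define g[k] = max over 1≤i<k of i · max(k−i, g[k−i]); the inner max lets the remainder stay uncut if that's better.
g[2] = 1×max(1,0) = 1×1 = 1
g[3] = 1×max(2,1) = 1×2 = 2
g[4] = 2×max(2,1) = 2×2 = 4
g[5] = 2×max(3,2) = 2×3 = 6
g[6] = 3×max(3,2) = 3×3 = 9
g[7] = 2×max(5,6) = 2×6 = 12
g[8] = 2×max(6,9) = 2×9 = 18
g[9] = 3×max(6,9) = 3×9 = 27
g[10] = 2×max(8,18) = 2×18 = 36
g[11] = 2×max(9,27) = 2×27 = 54
g[12] = 3×max(9,27) = 3×27 = 81
g[13] = 2×max(11,54) = 2×54 = 108
g[14] = 2×max(12,81) = 2×81 = 162
g[15] = 3×max(12,81) = 3×81 = 243
g[16] = 2×max(14,162) = 2×162 = 324
g[17] = 2×max(15,243) = 2×243 = 486
One optimal split: 3 + 3 + 3 + 3 + 3 + 2; product 3×3×3×3×3×2 = 486.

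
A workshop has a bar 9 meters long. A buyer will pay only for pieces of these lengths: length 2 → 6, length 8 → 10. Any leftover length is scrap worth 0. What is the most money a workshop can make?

24

Build r[k] bottom-up: r[k] = max over allowed piece i of (p[i] + r[k−i]).
r[1] = 0
r[2] = 6
r[3] = 6
r[4] = 12  (first piece 2, then r[2]=6)
r[5] = 12
r[6] = 18  (first piece 2, then r[4]=12)
r[7] = 18
r[8] = 24  (first piece 2, then r[6]=18)
r[9] = 24
One optimal cutting: pieces 2 + 2 + 2 + 2 with 1 meter of scrap → 24.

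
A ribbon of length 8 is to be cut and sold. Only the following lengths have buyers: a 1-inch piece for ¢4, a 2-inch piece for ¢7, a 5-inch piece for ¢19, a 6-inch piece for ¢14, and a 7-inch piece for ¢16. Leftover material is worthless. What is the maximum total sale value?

Consider every possible first cut. r[k] is the best of p[i]+r[k−i] over all sellable i≤k.
r[1] = 4
r[2] = 8  (first piece 1, then r[1]=4)
r[3] = 12  (first piece 1, then r[2]=8)
r[4] = 16  (first piece 1, then r[3]=12)
r[5] = 20  (first piece 1, then r[4]=16)
r[6] = 24  (first piece 1, then r[5]=20)
r[7] = 28  (first piece 1, then r[6]=24)
r[8] = 32  (first piece 1, then r[7]=28)
One optimal cutting: 1 + 1 + 1 + 1 + 1 + 1 + 1 + 1 → ¢32.

32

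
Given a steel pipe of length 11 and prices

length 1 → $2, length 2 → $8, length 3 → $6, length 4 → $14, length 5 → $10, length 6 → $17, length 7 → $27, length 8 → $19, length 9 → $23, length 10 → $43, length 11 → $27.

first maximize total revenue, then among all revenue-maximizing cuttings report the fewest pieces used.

2

Build r[k] bottom-up: r[k] = max over allowed piece i of (p[i] + r[k−i]).
r[1] = 2
r[2] = 8
r[3] = 10  (first piece 1, then r[2]=8)
r[4] = 16  (first piece 2, then r[2]=8)
r[5] = 18  (first piece 1, then r[4]=16)
r[6] = 24  (first piece 2, then r[4]=16)
r[7] = 27
r[8] = 32  (first piece 2, then r[6]=24)
r[9] = 35  (first piece 2, then r[7]=27)
r[10] = 43
r[11] = 45  (first piece 1, then r[10]=43)
Maximum revenue is $45.
Now minimize piece count subject to staying optimal: for each k, pieces[k] = 1 + min over i with p[i]+r[k−i]=r[k] of pieces[k−i].
pieces[8] = 4
pieces[9] = 2
pieces[10] = 1
pieces[11] = 2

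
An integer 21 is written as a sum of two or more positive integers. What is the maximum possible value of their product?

2187

Fill g[k] for k=2..21: at each k try every first piece i and multiply by the better of (k−i) uncut or g[k−i].
Small cases: g[2]=1, g[3]=2, g[4]=4, g[5]=6, g[6]=9, g[7]=12, g[8]=18, g[9]=27, g[10]=36, g[11]=54, g[12]=81, g[13]=108, g[14]=162, g[15]=243, g[16]=324.
g[17] = 2*max(15,243) = 2*243 = 486
g[18] = 3*max(15,243) = 3*243 = 729
g[19] = 2*max(17,486) = 2*486 = 972
g[20] = 2*max(18,729) = 2*729 = 1458
g[21] = 3*max(18,729) = 3*729 = 2187
One optimal split: 3 + 3 + 3 + 3 + 3 + 3 + 3; product 3*3*3*3*3*3*3 = 2187.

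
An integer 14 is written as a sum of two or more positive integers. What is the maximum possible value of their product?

Fill f[k] for k=2..14: at each k try every first piece i and multiply by the better of (k−i) uncut or f[k−i].
Small cases: f[2]=1, f[3]=2, f[4]=4, f[5]=6, f[6]=9, f[7]=12, f[8]=18.
f[9] = 3·max(6,9) = 3·9 = 27
f[10] = 2·max(8,18) = 2·18 = 36
f[11] = 2·max(9,27) = 2·27 = 54
f[12] = 3·max(9,27) = 3·27 = 81
f[13] = 2·max(11,54) = 2·54 = 108
f[14] = 2·max(12,81) = 2·81 = 162
One optimal split: 3 + 3 + 3 + 3 + 2; product 3·3·3·3·2 = 162.

162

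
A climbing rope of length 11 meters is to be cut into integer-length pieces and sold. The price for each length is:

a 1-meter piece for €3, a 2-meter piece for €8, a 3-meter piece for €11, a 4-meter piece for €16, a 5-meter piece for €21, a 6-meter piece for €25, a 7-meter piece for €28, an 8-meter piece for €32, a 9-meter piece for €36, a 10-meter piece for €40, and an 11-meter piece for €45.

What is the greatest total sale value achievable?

Let R[k] be the best obtainable value from length k. For each k, try every first piece i and keep the best of price[i] + R[k−i].
R[1] = 3
R[2] = max(3+3, 8+0) = 8
R[3] = max(3+8, 8+3, 11+0) = 11
R[4] = max(3+11, 8+8, 11+3, 16+0) = 16
R[5] = max(3+16, 8+11, 11+8, 16+3, 21+0) = 21
R[6] = max(3+21, 8+16, 11+11, 16+8, 21+3, 25+0) = 25
R[7] = max(3+25, 8+21, 11+16, …, 25+3, 28+0) = 29
R[8] = max(3+29, 8+25, 11+21, …, 28+3, 32+0) = 33
R[9] = max(3+33, 8+29, 11+25, …, 32+3, 36+0) = 37
R[10] = max(3+37, 8+33, 11+29, …, 36+3, 40+0) = 42
R[11] = max(3+42, 8+37, 11+33, …, 40+3, 45+0) = 46
One optimal cutting: 6 + 5 → €25 + €21 = €46.

46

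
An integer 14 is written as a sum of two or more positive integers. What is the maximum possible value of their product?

162

Define m[k] = max over 1≤i<k of i · max(k−i, m[k−i]); the inner max lets the remainder stay uncut if that's better.
Small cases: m[2]=1, m[3]=2, m[4]=4, m[5]=6, m[6]=9, m[7]=12, m[8]=18, m[9]=27.
m[10] = max(1·27, 2·18, 3·12, …, 8·2, 9·1) = 36
m[11] = max(1·36, 2·27, 3·18, …, 9·2, 10·1) = 54
m[12] = max(1·54, 2·36, 3·27, …, 10·2, 11·1) = 81
m[13] = max(1·81, 2·54, 3·36, …, 11·2, 12·1) = 108
m[14] = max(1·108, 2·81, 3·54, …, 12·2, 13·1) = 162
One optimal split: 3 + 3 + 3 + 3 + 2; product 3·3·3·3·2 = 162.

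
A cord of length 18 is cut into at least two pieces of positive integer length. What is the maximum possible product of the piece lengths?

Define f[k] = max over 1≤i<k of i · max(k−i, f[k−i]); the inner max lets the remainder stay uncut if that's better.
Small cases: f[2]=1, f[3]=2, f[4]=4, f[5]=6, f[6]=9, f[7]=12, f[8]=18, f[9]=27, f[10]=36, f[11]=54, f[12]=81.
f[13] = 2·max(11,54) = 2·54 = 108
f[14] = 2·max(12,81) = 2·81 = 162
f[15] = 3·max(12,81) = 3·81 = 243
f[16] = 2·max(14,162) = 2·162 = 324
f[17] = 2·max(15,243) = 2·243 = 486
f[18] = 3·max(15,243) = 3·243 = 729
One optimal split: 3 + 3 + 3 + 3 + 3 + 3; product 3·3·3·3·3·3 = 729.

729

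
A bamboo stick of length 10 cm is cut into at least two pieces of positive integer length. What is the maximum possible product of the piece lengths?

Let f[k] be the best product for length k (with at least one cut). For each first piece i, the rest contributes max(k−i, f[k−i]).
f[2] = 1×max(1,0) = 1×1 = 1
f[3] = 1×max(2,1) = 1×2 = 2
f[4] = 2×max(2,1) = 2×2 = 4
f[5] = 2×max(3,2) = 2×3 = 6
f[6] = 3×max(3,2) = 3×3 = 9
f[7] = 2×max(5,6) = 2×6 = 12
f[8] = 2×max(6,9) = 2×9 = 18
f[9] = 3×max(6,9) = 3×9 = 27
f[10] = 2×max(8,18) = 2×18 = 36
One optimal split: 3 + 3 + 2 + 2; product 3×3×2×2 = 36.

36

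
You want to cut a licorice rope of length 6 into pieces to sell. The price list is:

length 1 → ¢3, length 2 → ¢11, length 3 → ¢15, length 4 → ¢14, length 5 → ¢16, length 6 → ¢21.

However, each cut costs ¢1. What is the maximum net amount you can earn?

31

Consider every possible first cut. v[k] is the best of p[i]+v[k−i] over all sellable i≤k, charging 1 whenever i<k.
v[1] = 3
v[2] = max(3+3-1, 11+0) = 11
v[3] = max(3+11-1, 11+3-1, 15+0) = 15
v[4] = max(3+15-1, 11+11-1, 15+3-1, 14+0) = 21
v[5] = max(3+21-1, 11+15-1, 15+11-1, 14+3-1, 16+0) = 25
v[6] = max(3+25-1, 11+21-1, 15+15-1, 14+11-1, 16+3-1, 21+0) = 31
One optimal plan: pieces 2 + 2 + 2 (2 cuts) → ¢33 − ¢2 = ¢31.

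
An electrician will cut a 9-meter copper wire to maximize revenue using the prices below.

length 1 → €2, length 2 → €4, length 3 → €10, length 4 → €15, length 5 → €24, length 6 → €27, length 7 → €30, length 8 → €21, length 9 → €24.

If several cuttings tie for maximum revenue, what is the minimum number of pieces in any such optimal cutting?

2

Let r[k] be the best obtainable value from length k. For each k, try every first piece i and keep the best of price[i] + r[k−i].
r[1] = 2
r[2] = max(2+2, 4+0) = 4
r[3] = max(2+4, 4+2, 10+0) = 10
r[4] = max(2+10, 4+4, 10+2, 15+0) = 15
r[5] = max(2+15, 4+10, 10+4, 15+2, 24+0) = 24
r[6] = max(2+24, 4+15, 10+10, 15+4, 24+2, 27+0) = 27
r[7] = max(2+27, 4+24, 10+15, …, 27+2, 30+0) = 30
r[8] = max(2+30, 4+27, 10+24, …, 30+2, 21+0) = 34
r[9] = max(2+34, 4+30, 10+27, …, 21+2, 24+0) = 39
Maximum revenue is €39.
Now minimize piece count subject to staying optimal: for each k, pieces[k] = 1 + min over i with p[i]+r[k−i]=r[k] of pieces[k−i].
pieces[6] = 1
pieces[7] = 1
pieces[8] = 2
pieces[9] = 2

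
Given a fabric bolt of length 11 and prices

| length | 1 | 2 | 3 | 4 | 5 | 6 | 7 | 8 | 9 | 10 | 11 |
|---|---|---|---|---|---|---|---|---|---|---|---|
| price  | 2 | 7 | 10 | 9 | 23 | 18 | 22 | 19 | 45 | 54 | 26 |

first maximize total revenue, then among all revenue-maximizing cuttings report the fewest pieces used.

2

Consider every possible first cut. r[k] is the best of p[i]+r[k−i] over all sellable i≤k.
r[1] = 2
r[2] = 7
r[3] = 10
r[4] = 14  (first piece 2, then r[2]=7)
r[5] = 23
r[6] = 25  (first piece 1, then r[5]=23)
r[7] = 30  (first piece 2, then r[5]=23)
r[8] = 33  (first piece 3, then r[5]=23)
r[9] = 45
r[10] = 54
r[11] = 56  (first piece 1, then r[10]=54)
Maximum revenue is $56.
Now minimize piece count subject to staying optimal: for each k, pieces[k] = 1 + min over i with p[i]+r[k−i]=r[k] of pieces[k−i].
pieces[8] = 2
pieces[9] = 1
pieces[10] = 1
pieces[11] = 2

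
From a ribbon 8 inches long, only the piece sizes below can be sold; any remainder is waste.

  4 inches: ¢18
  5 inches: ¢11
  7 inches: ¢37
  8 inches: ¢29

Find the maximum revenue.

Consider every possible first cut. f[k] is the best of p[i]+f[k−i] over all sellable i≤k.
f[1] = 0
f[2] = 0
f[3] = 0
f[4] = 18
f[5] = 18
f[6] = 18
f[7] = 37
f[8] = 37
One optimal cutting: pieces 7 with 1 inch of scrap → ¢37.

37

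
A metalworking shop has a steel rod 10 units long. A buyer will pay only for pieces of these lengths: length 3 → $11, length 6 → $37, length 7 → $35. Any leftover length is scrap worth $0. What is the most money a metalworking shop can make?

48

Build best[k] bottom-up: best[k] = max over allowed piece i of (p[i] + best[k−i]).
best[1] = 0
best[2] = 0
best[3] = 11
best[4] = 11
best[5] = 11
best[6] = max(11+11, 37+0) = 37
best[7] = max(11+11, 37+0, 35+0) = 37
best[8] = max(11+11, 37+0, 35+0) = 37
best[9] = max(11+37, 37+11, 35+0) = 48
best[10] = max(11+37, 37+11, 35+11) = 48
One optimal cutting: pieces 6 + 3 with 1 unit of scrap → $48.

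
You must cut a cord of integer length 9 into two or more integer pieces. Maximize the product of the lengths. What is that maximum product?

Let P[k] be the best product for length k (with at least one cut). For each first piece i, the rest contributes max(k−i, P[k−i]).
P[2] = 1×max(1,0) = 1×1 = 1
P[3] = 1×max(2,1) = 1×2 = 2
P[4] = 2×max(2,1) = 2×2 = 4
P[5] = 2×max(3,2) = 2×3 = 6
P[6] = 3×max(3,2) = 3×3 = 9
P[7] = 2×max(5,6) = 2×6 = 12
P[8] = 2×max(6,9) = 2×9 = 18
P[9] = 3×max(6,9) = 3×9 = 27
One optimal split: 3 + 3 + 3; product 3×3×3 = 27.

27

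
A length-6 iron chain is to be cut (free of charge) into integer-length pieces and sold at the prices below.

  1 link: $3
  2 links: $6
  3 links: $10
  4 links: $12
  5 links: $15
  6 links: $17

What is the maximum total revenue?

20

Let v[k] be the best obtainable value from length k. For each k, try every first piece i and keep the best of price[i] + v[k−i].
v[1] = 3
v[2] = 6  (first piece 1, then v[1]=3)
v[3] = 10
v[4] = 13  (first piece 1, then v[3]=10)
v[5] = 16  (first piece 1, then v[4]=13)
v[6] = 20  (first piece 3, then v[3]=10)
One optimal cutting: 3 + 3 → $10 + $10 = $20.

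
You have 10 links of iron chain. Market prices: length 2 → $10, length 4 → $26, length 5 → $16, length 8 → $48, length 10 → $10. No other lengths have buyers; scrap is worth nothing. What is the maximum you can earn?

62

Build f[k] bottom-up: f[k] = max over allowed piece i of (p[i] + f[k−i]).
f[1] = 0
f[2] = 10
f[3] = 10
f[4] = 26
f[5] = 26
f[6] = 36  (first piece 2, then f[4]=26)
f[7] = 36
f[8] = 52  (first piece 4, then f[4]=26)
f[9] = 52
f[10] = 62  (first piece 2, then f[8]=52)
One optimal cutting: 4 + 4 + 2 → $62.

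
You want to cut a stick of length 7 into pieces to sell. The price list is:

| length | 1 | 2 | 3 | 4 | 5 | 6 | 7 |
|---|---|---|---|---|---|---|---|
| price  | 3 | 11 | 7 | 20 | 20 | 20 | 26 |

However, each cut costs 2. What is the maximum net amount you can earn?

Build net[k] bottom-up: net[k] = max over allowed piece i of (p[i] + net[k−i]) − 2 per cut.
net[1] = 3
net[2] = max(3+3-2, 11+0) = 11
net[3] = max(3+11-2, 11+3-2, 7+0) = 12
net[4] = max(3+12-2, 11+11-2, 7+3-2, 20+0) = 20
net[5] = max(3+20-2, 11+12-2, 7+11-2, 20+3-2, 20+0) = 21
net[6] = max(3+21-2, 11+20-2, 7+12-2, 20+11-2, 20+3-2, 20+0) = 29
net[7] = max(3+29-2, 11+21-2, 7+20-2, …, 20+3-2, 26+0) = 30
One optimal plan: pieces 2 + 2 + 2 + 1 (3 cuts) → 36 − 6 = 30.

30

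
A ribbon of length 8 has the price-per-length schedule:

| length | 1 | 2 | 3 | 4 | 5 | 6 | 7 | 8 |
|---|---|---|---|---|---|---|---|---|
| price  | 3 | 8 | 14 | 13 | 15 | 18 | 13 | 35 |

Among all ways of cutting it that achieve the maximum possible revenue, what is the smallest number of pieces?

Let r[k] be the best obtainable value from length k. For each k, try every first piece i and keep the best of price[i] + r[k−i].
r[1] = 3
r[2] = 8
r[3] = 14
r[4] = 17  (first piece 1, then r[3]=14)
r[5] = 22  (first piece 2, then r[3]=14)
r[6] = 28  (first piece 3, then r[3]=14)
r[7] = 31  (first piece 1, then r[6]=28)
r[8] = 36  (first piece 2, then r[6]=28)
Maximum revenue is ¢36.
Now minimize piece count subject to staying optimal: for each k, pieces[k] = 1 + min over i with p[i]+r[k−i]=r[k] of pieces[k−i].
pieces[5] = 2
pieces[6] = 2
pieces[7] = 3
pieces[8] = 3

3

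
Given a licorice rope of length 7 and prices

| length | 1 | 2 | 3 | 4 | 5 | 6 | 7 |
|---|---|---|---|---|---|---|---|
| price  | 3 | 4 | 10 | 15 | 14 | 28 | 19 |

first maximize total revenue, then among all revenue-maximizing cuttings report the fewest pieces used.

2

Let r[k] be the best obtainable value from length k. For each k, try every first piece i and keep the best of price[i] + r[k−i].
r[1] = 3
r[2] = 6  (first piece 1, then r[1]=3)
r[3] = 10
r[4] = 15
r[5] = 18  (first piece 1, then r[4]=15)
r[6] = 28
r[7] = 31  (first piece 1, then r[6]=28)
Maximum revenue is ¢31.
Now minimize piece count subject to staying optimal: for each k, pieces[k] = 1 + min over i with p[i]+r[k−i]=r[k] of pieces[k−i].
pieces[4] = 1
pieces[5] = 2
pieces[6] = 1
pieces[7] = 2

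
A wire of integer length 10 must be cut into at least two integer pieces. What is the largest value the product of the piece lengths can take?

36

Define m[k] = max over 1≤i<k of i · max(k−i, m[k−i]); the inner max lets the remainder stay uncut if that's better.
m[2] = 1·max(1,0) = 1·1 = 1
m[3] = 1·max(2,1) = 1·2 = 2
m[4] = 2·max(2,1) = 2·2 = 4
m[5] = 2·max(3,2) = 2·3 = 6
m[6] = 3·max(3,2) = 3·3 = 9
m[7] = 2·max(5,6) = 2·6 = 12
m[8] = 2·max(6,9) = 2·9 = 18
m[9] = 3·max(6,9) = 3·9 = 27
m[10] = 2·max(8,18) = 2·18 = 36
One optimal split: 3 + 3 + 2 + 2; product 3·3·2·2 = 36.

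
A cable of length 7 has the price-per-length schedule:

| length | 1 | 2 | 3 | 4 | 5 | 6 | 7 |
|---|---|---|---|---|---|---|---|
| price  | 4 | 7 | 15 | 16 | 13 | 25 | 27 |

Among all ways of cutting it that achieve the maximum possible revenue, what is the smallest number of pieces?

Consider every possible first cut. r[k] is the best of p[i]+r[k−i] over all sellable i≤k.
r[1] = 4
r[2] = 8  (first piece 1, then r[1]=4)
r[3] = 15
r[4] = 19  (first piece 1, then r[3]=15)
r[5] = 23  (first piece 1, then r[4]=19)
r[6] = 30  (first piece 3, then r[3]=15)
r[7] = 34  (first piece 1, then r[6]=30)
Maximum revenue is €34.
Now minimize piece count subject to staying optimal: for each k, pieces[k] = 1 + min over i with p[i]+r[k−i]=r[k] of pieces[k−i].
pieces[4] = 2
pieces[5] = 3
pieces[6] = 2
pieces[7] = 3

3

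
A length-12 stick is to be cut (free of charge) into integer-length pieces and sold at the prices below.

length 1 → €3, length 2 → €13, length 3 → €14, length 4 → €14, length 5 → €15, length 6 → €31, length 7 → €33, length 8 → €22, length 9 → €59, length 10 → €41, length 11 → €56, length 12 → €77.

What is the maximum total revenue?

Let best[k] be the best obtainable value from length k. For each k, try every first piece i and keep the best of price[i] + best[k−i].
best[1] = 3
best[2] = max(3+3, 13+0) = 13
best[3] = max(3+13, 13+3, 14+0) = 16
best[4] = max(3+16, 13+13, 14+3, 14+0) = 26
best[5] = max(3+26, 13+16, 14+13, 14+3, 15+0) = 29
best[6] = max(3+29, 13+26, 14+16, 14+13, 15+3, 31+0) = 39
best[7] = max(3+39, 13+29, 14+26, …, 31+3, 33+0) = 42
best[8] = max(3+42, 13+39, 14+29, …, 33+3, 22+0) = 52
best[9] = max(3+52, 13+42, 14+39, …, 22+3, 59+0) = 59
best[10] = max(3+59, 13+52, 14+42, …, 59+3, 41+0) = 65
best[11] = max(3+65, 13+59, 14+52, …, 41+3, 56+0) = 72
best[12] = max(3+72, 13+65, 14+59, …, 56+3, 77+0) = 78
One optimal cutting: 2 + 2 + 2 + 2 + 2 + 2 → €13 + €13 + €13 + €13 + €13 + €13 = €78.

78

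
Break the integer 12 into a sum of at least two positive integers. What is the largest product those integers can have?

81

Fill g[k] for k=2..12: at each k try every first piece i and multiply by the better of (k−i) uncut or g[k−i].
g[2] = 1*max(1,0) = 1*1 = 1
g[3] = 1*max(2,1) = 1*2 = 2
g[4] = 2*max(2,1) = 2*2 = 4
g[5] = 2*max(3,2) = 2*3 = 6
g[6] = 3*max(3,2) = 3*3 = 9
g[7] = 2*max(5,6) = 2*6 = 12
g[8] = 2*max(6,9) = 2*9 = 18
g[9] = 3*max(6,9) = 3*9 = 27
g[10] = 2*max(8,18) = 2*18 = 36
g[11] = 2*max(9,27) = 2*27 = 54
g[12] = 3*max(9,27) = 3*27 = 81
One optimal split: 3 + 3 + 3 + 3; product 3*3*3*3 = 81.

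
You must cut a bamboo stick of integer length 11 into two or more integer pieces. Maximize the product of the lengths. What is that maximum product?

Define g[k] = max over 1≤i<k of i · max(k−i, g[k−i]); the inner max lets the remainder stay uncut if that's better.
Small cases: g[2]=1, g[3]=2.
g[4] = max(1*3, 2*2, 3*1) = 4
g[5] = max(1*4, 2*3, 3*2, 4*1) = 6
g[6] = max(1*6, 2*4, 3*3, 4*2, 5*1) = 9
g[7] = max(1*9, 2*6, 3*4, 4*3, 5*2, 6*1) = 12
g[8] = max(1*12, 2*9, 3*6, …, 6*2, 7*1) = 18
g[9] = max(1*18, 2*12, 3*9, …, 7*2, 8*1) = 27
g[10] = max(1*27, 2*18, 3*12, …, 8*2, 9*1) = 36
g[11] = max(1*36, 2*27, 3*18, …, 9*2, 10*1) = 54
One optimal split: 3 + 3 + 3 + 2; product 3*3*3*2 = 54.

54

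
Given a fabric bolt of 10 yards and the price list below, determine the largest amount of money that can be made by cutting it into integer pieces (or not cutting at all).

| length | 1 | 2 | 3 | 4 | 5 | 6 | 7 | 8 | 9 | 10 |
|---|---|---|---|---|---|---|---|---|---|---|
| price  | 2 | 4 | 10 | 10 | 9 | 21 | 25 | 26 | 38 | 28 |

Consider every possible first cut. r[k] is the best of p[i]+r[k−i] over all sellable i≤k.
r[1] = 2
r[2] = 4  (first piece 1, then r[1]=2)
r[3] = 10
r[4] = 12  (first piece 1, then r[3]=10)
r[5] = 14  (first piece 1, then r[4]=12)
r[6] = 21
r[7] = 25
r[8] = 27  (first piece 1, then r[7]=25)
r[9] = 38
r[10] = 40  (first piece 1, then r[9]=38)
One optimal cutting: 9 + 1 → $38 + $2 = $40.

40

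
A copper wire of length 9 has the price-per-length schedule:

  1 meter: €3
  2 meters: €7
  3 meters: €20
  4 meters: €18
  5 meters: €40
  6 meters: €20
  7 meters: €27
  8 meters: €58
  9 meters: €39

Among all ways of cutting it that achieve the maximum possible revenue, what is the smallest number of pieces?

Build r[k] bottom-up: r[k] = max over allowed piece i of (p[i] + r[k−i]).
r[1] = 3
r[2] = 7
r[3] = 20
r[4] = 23  (first piece 1, then r[3]=20)
r[5] = 40
r[6] = 43  (first piece 1, then r[5]=40)
r[7] = 47  (first piece 2, then r[5]=40)
r[8] = 60  (first piece 3, then r[5]=40)
r[9] = 63  (first piece 1, then r[8]=60)
Maximum revenue is €63.
Now minimize piece count subject to staying optimal: for each k, pieces[k] = 1 + min over i with p[i]+r[k−i]=r[k] of pieces[k−i].
pieces[6] = 2
pieces[7] = 2
pieces[8] = 2
pieces[9] = 3

3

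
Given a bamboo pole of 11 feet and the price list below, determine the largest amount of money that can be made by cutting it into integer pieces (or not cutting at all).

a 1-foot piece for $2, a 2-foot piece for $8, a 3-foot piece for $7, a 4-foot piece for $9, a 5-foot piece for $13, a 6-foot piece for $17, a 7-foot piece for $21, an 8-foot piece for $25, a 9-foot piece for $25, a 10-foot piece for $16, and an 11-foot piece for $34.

Consider every possible first cut. best[k] is the best of p[i]+best[k−i] over all sellable i≤k.
best[1] = 2
best[2] = 8
best[3] = 10  (first piece 1, then best[2]=8)
best[4] = 16  (first piece 2, then best[2]=8)
best[5] = 18  (first piece 1, then best[4]=16)
best[6] = 24  (first piece 2, then best[4]=16)
best[7] = 26  (first piece 1, then best[6]=24)
best[8] = 32  (first piece 2, then best[6]=24)
best[9] = 34  (first piece 1, then best[8]=32)
best[10] = 40  (first piece 2, then best[8]=32)
best[11] = 42  (first piece 1, then best[10]=40)
One optimal cutting: 2 + 2 + 2 + 2 + 2 + 1 → $8 + $8 + $8 + $8 + $8 + $2 = $42.

42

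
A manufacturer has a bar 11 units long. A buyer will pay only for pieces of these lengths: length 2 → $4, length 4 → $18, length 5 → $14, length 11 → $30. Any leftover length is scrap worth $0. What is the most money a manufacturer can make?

Let best[k] be the best obtainable value from length k. For each k, try every first piece i and keep the best of price[i] + best[k−i].
best[1] = 0
best[2] = 4
best[3] = 4
best[4] = 18
best[5] = 18
best[6] = 22  (first piece 2, then best[4]=18)
best[7] = 22
best[8] = 36  (first piece 4, then best[4]=18)
best[9] = 36
best[10] = 40  (first piece 2, then best[8]=36)
best[11] = 40
One optimal cutting: pieces 4 + 4 + 2 with 1 unit of scrap → $40.

40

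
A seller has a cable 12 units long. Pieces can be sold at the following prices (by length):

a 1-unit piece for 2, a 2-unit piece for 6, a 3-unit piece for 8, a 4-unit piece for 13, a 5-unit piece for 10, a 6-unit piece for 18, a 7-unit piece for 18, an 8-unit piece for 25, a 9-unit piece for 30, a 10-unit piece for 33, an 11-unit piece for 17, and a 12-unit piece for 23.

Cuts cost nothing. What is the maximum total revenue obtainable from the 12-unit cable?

Consider every possible first cut. R[k] is the best of p[i]+R[k−i] over all sellable i≤k.
R[1] = 2
R[2] = max(2+2, 6+0) = 6
R[3] = max(2+6, 6+2, 8+0) = 8
R[4] = max(2+8, 6+6, 8+2, 13+0) = 13
R[5] = max(2+13, 6+8, 8+6, 13+2, 10+0) = 15
R[6] = max(2+15, 6+13, 8+8, 13+6, 10+2, 18+0) = 19
R[7] = max(2+19, 6+15, 8+13, …, 18+2, 18+0) = 21
R[8] = max(2+21, 6+19, 8+15, …, 18+2, 25+0) = 26
R[9] = max(2+26, 6+21, 8+19, …, 25+2, 30+0) = 30
R[10] = max(2+30, 6+26, 8+21, …, 30+2, 33+0) = 33
R[11] = max(2+33, 6+30, 8+26, …, 33+2, 17+0) = 36
R[12] = max(2+36, 6+33, 8+30, …, 17+2, 23+0) = 39
One optimal cutting: 10 + 2 → 33 + 6 = 39.

39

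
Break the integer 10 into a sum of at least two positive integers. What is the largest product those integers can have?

36

Define P[k] = max over 1≤i<k of i · max(k−i, P[k−i]); the inner max lets the remainder stay uncut if that's better.
P[2] = 1·max(1,0) = 1·1 = 1
P[3] = max(1·2, 2·1) = 2
P[4] = max(1·3, 2·2, 3·1) = 4
P[5] = max(1·4, 2·3, 3·2, 4·1) = 6
P[6] = max(1·6, 2·4, 3·3, 4·2, 5·1) = 9
P[7] = max(1·9, 2·6, 3·4, 4·3, 5·2, 6·1) = 12
P[8] = max(1·12, 2·9, 3·6, …, 6·2, 7·1) = 18
P[9] = max(1·18, 2·12, 3·9, …, 7·2, 8·1) = 27
P[10] = max(1·27, 2·18, 3·12, …, 8·2, 9·1) = 36
One optimal split: 3 + 3 + 2 + 2; product 3·3·2·2 = 36.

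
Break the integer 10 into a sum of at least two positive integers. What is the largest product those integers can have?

Define f[k] = max over 1≤i<k of i · max(k−i, f[k−i]); the inner max lets the remainder stay uncut if that's better.
f[2] = 1*max(1,0) = 1*1 = 1
f[3] = max(1*2, 2*1) = 2
f[4] = max(1*3, 2*2, 3*1) = 4
f[5] = max(1*4, 2*3, 3*2, 4*1) = 6
f[6] = max(1*6, 2*4, 3*3, 4*2, 5*1) = 9
f[7] = max(1*9, 2*6, 3*4, 4*3, 5*2, 6*1) = 12
f[8] = max(1*12, 2*9, 3*6, …, 6*2, 7*1) = 18
f[9] = max(1*18, 2*12, 3*9, …, 7*2, 8*1) = 27
f[10] = max(1*27, 2*18, 3*12, …, 8*2, 9*1) = 36
One optimal split: 3 + 3 + 2 + 2; product 3*3*2*2 = 36.

36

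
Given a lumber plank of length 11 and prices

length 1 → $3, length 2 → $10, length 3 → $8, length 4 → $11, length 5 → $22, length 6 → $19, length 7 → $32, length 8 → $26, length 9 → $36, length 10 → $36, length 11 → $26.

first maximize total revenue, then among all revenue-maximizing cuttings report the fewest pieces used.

Consider every possible first cut. r[k] is the best of p[i]+r[k−i] over all sellable i≤k.
r[1] = 3
r[2] = max(3+3, 10+0) = 10
r[3] = max(3+10, 10+3, 8+0) = 13
r[4] = max(3+13, 10+10, 8+3, 11+0) = 20
r[5] = max(3+20, 10+13, 8+10, 11+3, 22+0) = 23
r[6] = max(3+23, 10+20, 8+13, 11+10, 22+3, 19+0) = 30
r[7] = max(3+30, 10+23, 8+20, …, 19+3, 32+0) = 33
r[8] = max(3+33, 10+30, 8+23, …, 32+3, 26+0) = 40
r[9] = max(3+40, 10+33, 8+30, …, 26+3, 36+0) = 43
r[10] = max(3+43, 10+40, 8+33, …, 36+3, 36+0) = 50
r[11] = max(3+50, 10+43, 8+40, …, 36+3, 26+0) = 53
Maximum revenue is $53.
Now minimize piece count subject to staying optimal: for each k, pieces[k] = 1 + min over i with p[i]+r[k−i]=r[k] of pieces[k−i].
pieces[8] = 4
pieces[9] = 5
pieces[10] = 5
pieces[11] = 6

6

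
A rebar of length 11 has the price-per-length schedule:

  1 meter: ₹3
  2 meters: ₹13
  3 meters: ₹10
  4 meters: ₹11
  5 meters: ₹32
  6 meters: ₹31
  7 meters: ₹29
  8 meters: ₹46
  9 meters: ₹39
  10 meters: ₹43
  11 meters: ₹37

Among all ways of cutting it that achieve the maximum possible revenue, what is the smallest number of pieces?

Build r[k] bottom-up: r[k] = max over allowed piece i of (p[i] + r[k−i]).
r[1] = 3
r[2] = 13
r[3] = 16  (first piece 1, then r[2]=13)
r[4] = 26  (first piece 2, then r[2]=13)
r[5] = 32
r[6] = 39  (first piece 2, then r[4]=26)
r[7] = 45  (first piece 2, then r[5]=32)
r[8] = 52  (first piece 2, then r[6]=39)
r[9] = 58  (first piece 2, then r[7]=45)
r[10] = 65  (first piece 2, then r[8]=52)
r[11] = 71  (first piece 2, then r[9]=58)
Maximum revenue is ₹71.
Now minimize piece count subject to staying optimal: for each k, pieces[k] = 1 + min over i with p[i]+r[k−i]=r[k] of pieces[k−i].
pieces[8] = 4
pieces[9] = 3
pieces[10] = 5
pieces[11] = 4

4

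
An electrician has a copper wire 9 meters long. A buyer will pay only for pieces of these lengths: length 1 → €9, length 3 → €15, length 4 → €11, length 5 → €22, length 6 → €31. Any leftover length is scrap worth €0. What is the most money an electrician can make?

81

Let f[k] be the best obtainable value from length k. For each k, try every first piece i and keep the best of price[i] + f[k−i].
f[1] = 9
f[2] = 18  (first piece 1, then f[1]=9)
f[3] = max(9+18, 15+0) = 27
f[4] = max(9+27, 15+9, 11+0) = 36
f[5] = max(9+36, 15+18, 11+9, 22+0) = 45
f[6] = max(9+45, 15+27, 11+18, 22+9, 31+0) = 54
f[7] = max(9+54, 15+36, 11+27, 22+18, 31+9) = 63
f[8] = max(9+63, 15+45, 11+36, 22+27, 31+18) = 72
f[9] = max(9+72, 15+54, 11+45, 22+36, 31+27) = 81
One optimal cutting: 1 + 1 + 1 + 1 + 1 + 1 + 1 + 1 + 1 → €81.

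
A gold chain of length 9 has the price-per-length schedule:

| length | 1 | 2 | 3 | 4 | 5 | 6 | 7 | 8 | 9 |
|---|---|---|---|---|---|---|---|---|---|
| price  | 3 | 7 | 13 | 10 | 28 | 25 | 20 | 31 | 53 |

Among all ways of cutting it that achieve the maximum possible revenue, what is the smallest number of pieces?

Consider every possible first cut. r[k] is the best of p[i]+r[k−i] over all sellable i≤k.
r[1] = 3
r[2] = 7
r[3] = 13
r[4] = 16  (first piece 1, then r[3]=13)
r[5] = 28
r[6] = 31  (first piece 1, then r[5]=28)
r[7] = 35  (first piece 2, then r[5]=28)
r[8] = 41  (first piece 3, then r[5]=28)
r[9] = 53
Maximum revenue is $53.
Now minimize piece count subject to staying optimal: for each k, pieces[k] = 1 + min over i with p[i]+r[k−i]=r[k] of pieces[k−i].
pieces[6] = 2
pieces[7] = 2
pieces[8] = 2
pieces[9] = 1

1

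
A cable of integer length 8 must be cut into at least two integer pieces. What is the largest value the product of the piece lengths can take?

Define prod[k] = max over 1≤i<k of i · max(k−i, prod[k−i]); the inner max lets the remainder stay uncut if that's better.
Small cases: prod[2]=1.
prod[3] = max(1·2, 2·1) = 2
prod[4] = max(1·3, 2·2, 3·1) = 4
prod[5] = max(1·4, 2·3, 3·2, 4·1) = 6
prod[6] = max(1·6, 2·4, 3·3, 4·2, 5·1) = 9
prod[7] = max(1·9, 2·6, 3·4, 4·3, 5·2, 6·1) = 12
prod[8] = max(1·12, 2·9, 3·6, …, 6·2, 7·1) = 18
One optimal split: 3 + 3 + 2; product 3·3·2 = 18.

18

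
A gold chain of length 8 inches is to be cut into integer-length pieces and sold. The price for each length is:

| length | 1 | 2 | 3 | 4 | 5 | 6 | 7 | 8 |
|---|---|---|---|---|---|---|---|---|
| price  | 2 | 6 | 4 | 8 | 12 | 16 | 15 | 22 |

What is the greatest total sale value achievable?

Build R[k] bottom-up: R[k] = max over allowed piece i of (p[i] + R[k−i]).
R[1] = 2
R[2] = max(2+2, 6+0) = 6
R[3] = max(2+6, 6+2, 4+0) = 8
R[4] = max(2+8, 6+6, 4+2, 8+0) = 12
R[5] = max(2+12, 6+8, 4+6, 8+2, 12+0) = 14
R[6] = max(2+14, 6+12, 4+8, 8+6, 12+2, 16+0) = 18
R[7] = max(2+18, 6+14, 4+12, …, 16+2, 15+0) = 20
R[8] = max(2+20, 6+18, 4+14, …, 15+2, 22+0) = 24
One optimal cutting: 2 + 2 + 2 + 2 → $6 + $6 + $6 + $6 = $24.

24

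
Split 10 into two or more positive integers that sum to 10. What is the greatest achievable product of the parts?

Let prod[k] be the best product for length k (with at least one cut). For each first piece i, the rest contributes max(k−i, prod[k−i]).
prod[2] = 1·max(1,0) = 1·1 = 1
prod[3] = 1·max(2,1) = 1·2 = 2
prod[4] = 2·max(2,1) = 2·2 = 4
prod[5] = 2·max(3,2) = 2·3 = 6
prod[6] = 3·max(3,2) = 3·3 = 9
prod[7] = 2·max(5,6) = 2·6 = 12
prod[8] = 2·max(6,9) = 2·9 = 18
prod[9] = 3·max(6,9) = 3·9 = 27
prod[10] = 2·max(8,18) = 2·18 = 36
One optimal split: 3 + 3 + 2 + 2; product 3·3·2·2 = 36.

36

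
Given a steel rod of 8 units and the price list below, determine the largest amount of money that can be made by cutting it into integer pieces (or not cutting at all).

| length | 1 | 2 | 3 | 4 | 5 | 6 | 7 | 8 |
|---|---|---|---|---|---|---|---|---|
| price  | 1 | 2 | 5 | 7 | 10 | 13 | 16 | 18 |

18

Let best[k] be the best obtainable value from length k. For each k, try every first piece i and keep the best of price[i] + best[k−i].
best[1] = 1
best[2] = max(1+1, 2+0) = 2
best[3] = max(1+2, 2+1, 5+0) = 5
best[4] = max(1+5, 2+2, 5+1, 7+0) = 7
best[5] = max(1+7, 2+5, 5+2, 7+1, 10+0) = 10
best[6] = max(1+10, 2+7, 5+5, 7+2, 10+1, 13+0) = 13
best[7] = max(1+13, 2+10, 5+7, …, 13+1, 16+0) = 16
best[8] = max(1+16, 2+13, 5+10, …, 16+1, 18+0) = 18
Best is to sell the whole 8-unit piece uncut for $18.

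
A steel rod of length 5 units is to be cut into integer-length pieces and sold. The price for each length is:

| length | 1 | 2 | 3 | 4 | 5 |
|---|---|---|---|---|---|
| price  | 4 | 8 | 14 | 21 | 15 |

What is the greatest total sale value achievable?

25

Consider every possible first cut. R[k] is the best of p[i]+R[k−i] over all sellable i≤k.
R[1] = 4
R[2] = 8  (first piece 1, then R[1]=4)
R[3] = 14
R[4] = 21
R[5] = 25  (first piece 1, then R[4]=21)
One optimal cutting: 4 + 1 → $21 + $4 = $25.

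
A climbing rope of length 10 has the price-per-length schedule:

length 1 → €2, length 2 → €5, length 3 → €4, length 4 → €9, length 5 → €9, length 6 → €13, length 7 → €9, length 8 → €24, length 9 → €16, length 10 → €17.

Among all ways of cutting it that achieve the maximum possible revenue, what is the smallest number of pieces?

2

Let r[k] be the best obtainable value from length k. For each k, try every first piece i and keep the best of price[i] + r[k−i].
r[1] = 2
r[2] = 5
r[3] = 7  (first piece 1, then r[2]=5)
r[4] = 10  (first piece 2, then r[2]=5)
r[5] = 12  (first piece 1, then r[4]=10)
r[6] = 15  (first piece 2, then r[4]=10)
r[7] = 17  (first piece 1, then r[6]=15)
r[8] = 24
r[9] = 26  (first piece 1, then r[8]=24)
r[10] = 29  (first piece 2, then r[8]=24)
Maximum revenue is €29.
Now minimize piece count subject to staying optimal: for each k, pieces[k] = 1 + min over i with p[i]+r[k−i]=r[k] of pieces[k−i].
pieces[7] = 4
pieces[8] = 1
pieces[9] = 2
pieces[10] = 2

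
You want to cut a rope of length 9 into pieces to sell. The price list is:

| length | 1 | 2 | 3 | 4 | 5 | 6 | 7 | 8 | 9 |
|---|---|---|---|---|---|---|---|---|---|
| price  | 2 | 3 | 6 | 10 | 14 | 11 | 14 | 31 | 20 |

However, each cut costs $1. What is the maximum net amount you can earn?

Let v[k] be the best obtainable value from length k. For each k, try every first piece i and keep the best of price[i] + v[k−i] minus the 1 cut fee when i<k.
v[1] = 2
v[2] = 3  (first piece 1, then v[1]=2)
v[3] = 6
v[4] = 10
v[5] = 14
v[6] = 15  (first piece 1, then v[5]=14)
v[7] = 16  (first piece 1, then v[6]=15)
v[8] = 31
v[9] = 32  (first piece 1, then v[8]=31)
One optimal plan: pieces 8 + 1 (1 cut) → $33 − $1 = $32.

32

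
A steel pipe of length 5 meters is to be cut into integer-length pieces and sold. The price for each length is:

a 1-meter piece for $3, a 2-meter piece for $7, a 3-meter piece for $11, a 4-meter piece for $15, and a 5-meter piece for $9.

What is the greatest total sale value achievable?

18

Build r[k] bottom-up: r[k] = max over allowed piece i of (p[i] + r[k−i]).
r[1] = 3
r[2] = max(3+3, 7+0) = 7
r[3] = max(3+7, 7+3, 11+0) = 11
r[4] = max(3+11, 7+7, 11+3, 15+0) = 15
r[5] = max(3+15, 7+11, 11+7, 15+3, 9+0) = 18
One optimal cutting: 4 + 1 → $15 + $3 = $18.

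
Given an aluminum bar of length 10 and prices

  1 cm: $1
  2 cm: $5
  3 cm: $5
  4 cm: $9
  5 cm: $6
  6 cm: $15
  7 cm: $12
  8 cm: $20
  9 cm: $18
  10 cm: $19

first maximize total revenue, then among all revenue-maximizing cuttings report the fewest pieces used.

2

Consider every possible first cut. r[k] is the best of p[i]+r[k−i] over all sellable i≤k.
r[1] = 1
r[2] = 5
r[3] = 6  (first piece 1, then r[2]=5)
r[4] = 10  (first piece 2, then r[2]=5)
r[5] = 11  (first piece 1, then r[4]=10)
r[6] = 15  (first piece 2, then r[4]=10)
r[7] = 16  (first piece 1, then r[6]=15)
r[8] = 20  (first piece 2, then r[6]=15)
r[9] = 21  (first piece 1, then r[8]=20)
r[10] = 25  (first piece 2, then r[8]=20)
Maximum revenue is $25.
Now minimize piece count subject to staying optimal: for each k, pieces[k] = 1 + min over i with p[i]+r[k−i]=r[k] of pieces[k−i].
pieces[7] = 2
pieces[8] = 1
pieces[9] = 2
pieces[10] = 2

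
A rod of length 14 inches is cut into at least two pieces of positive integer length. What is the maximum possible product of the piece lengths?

162

Define P[k] = max over 1≤i<k of i · max(k−i, P[k−i]); the inner max lets the remainder stay uncut if that's better.
Small cases: P[2]=1, P[3]=2, P[4]=4, P[5]=6, P[6]=9, P[7]=12, P[8]=18, P[9]=27.
P[10] = 2×max(8,18) = 2×18 = 36
P[11] = 2×max(9,27) = 2×27 = 54
P[12] = 3×max(9,27) = 3×27 = 81
P[13] = 2×max(11,54) = 2×54 = 108
P[14] = 2×max(12,81) = 2×81 = 162
One optimal split: 3 + 3 + 3 + 3 + 2; product 3×3×3×3×2 = 162.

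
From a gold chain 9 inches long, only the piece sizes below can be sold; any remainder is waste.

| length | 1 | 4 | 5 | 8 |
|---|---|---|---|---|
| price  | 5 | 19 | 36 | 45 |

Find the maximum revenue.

56

Build best[k] bottom-up: best[k] = max over allowed piece i of (p[i] + best[k−i]).
best[1] = 5
best[2] = 10  (first piece 1, then best[1]=5)
best[3] = 15  (first piece 1, then best[2]=10)
best[4] = max(5+15, 19+0) = 20
best[5] = max(5+20, 19+5, 36+0) = 36
best[6] = max(5+36, 19+10, 36+5) = 41
best[7] = max(5+41, 19+15, 36+10) = 46
best[8] = max(5+46, 19+20, 36+15, 45+0) = 51
best[9] = max(5+51, 19+36, 36+20, 45+5) = 56
One optimal cutting: 5 + 1 + 1 + 1 + 1 → $56.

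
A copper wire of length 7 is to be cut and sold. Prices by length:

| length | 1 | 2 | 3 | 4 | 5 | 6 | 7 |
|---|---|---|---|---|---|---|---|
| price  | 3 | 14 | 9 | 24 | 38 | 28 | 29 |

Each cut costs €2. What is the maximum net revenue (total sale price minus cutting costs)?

50

Consider every possible first cut. r[k] is the best of p[i]+r[k−i] over all sellable i≤k, charging 2 whenever i<k.
r[1] = 3
r[2] = 14
r[3] = 15  (first piece 1, then r[2]=14)
r[4] = 26  (first piece 2, then r[2]=14)
r[5] = 38
r[6] = 39  (first piece 1, then r[5]=38)
r[7] = 50  (first piece 2, then r[5]=38)
One optimal plan: pieces 5 + 2 (1 cut) → €52 − €2 = €50.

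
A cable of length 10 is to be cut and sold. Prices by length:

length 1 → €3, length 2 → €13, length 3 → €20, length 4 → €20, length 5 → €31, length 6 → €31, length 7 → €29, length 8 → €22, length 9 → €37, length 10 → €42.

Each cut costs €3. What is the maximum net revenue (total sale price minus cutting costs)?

Let r[k] be the best obtainable value from length k. For each k, try every first piece i and keep the best of price[i] + r[k−i] minus the 3 cut fee when i<k.
r[1] = 3
r[2] = max(3+3-3, 13+0) = 13
r[3] = max(3+13-3, 13+3-3, 20+0) = 20
r[4] = max(3+20-3, 13+13-3, 20+3-3, 20+0) = 23
r[5] = max(3+23-3, 13+20-3, 20+13-3, 20+3-3, 31+0) = 31
r[6] = max(3+31-3, 13+23-3, 20+20-3, 20+13-3, 31+3-3, 31+0) = 37
r[7] = max(3+37-3, 13+31-3, 20+23-3, …, 31+3-3, 29+0) = 41
r[8] = max(3+41-3, 13+37-3, 20+31-3, …, 29+3-3, 22+0) = 48
r[9] = max(3+48-3, 13+41-3, 20+37-3, …, 22+3-3, 37+0) = 54
r[10] = max(3+54-3, 13+48-3, 20+41-3, …, 37+3-3, 42+0) = 59
One optimal plan: pieces 5 + 5 (1 cut) → €62 − €3 = €59.

59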